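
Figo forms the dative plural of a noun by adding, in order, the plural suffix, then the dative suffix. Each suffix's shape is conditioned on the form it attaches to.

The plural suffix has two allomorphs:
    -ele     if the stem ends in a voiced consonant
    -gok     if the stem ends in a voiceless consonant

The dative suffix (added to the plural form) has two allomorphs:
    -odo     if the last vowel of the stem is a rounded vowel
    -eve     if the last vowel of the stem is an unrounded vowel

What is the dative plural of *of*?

ofgokodo

*of* — final consonant /f/ (voiceless) → -gok → *ofgok*.
The plural form *ofgok*: last vowel = /o/, a rounded vowel → -odo → *ofgokodo*.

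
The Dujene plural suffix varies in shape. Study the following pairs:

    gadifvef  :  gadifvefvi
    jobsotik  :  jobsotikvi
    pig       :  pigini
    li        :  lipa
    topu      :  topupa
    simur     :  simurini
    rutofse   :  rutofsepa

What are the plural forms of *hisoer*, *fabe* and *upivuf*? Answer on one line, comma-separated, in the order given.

hisoerini, fabepa, upivufvi

The pattern is voicing of the final sound: -vi when the stem ends in a voiceless consonant (*gadifvef*, *jobsotik*); -ini when the stem ends in a voiced consonant (*pig*, *simur*); -pa when the stem ends in a vowel (*li*, *topu*, *rutofse*).
*hisoer* — final sound /r/ (a voiced consonant) → -ini → *hisoerini*.
Since the final sound of *fabe* is /e/ (a vowel), it takes -pa, giving *fabepa*.
*upivuf* — final sound /f/ (a voiceless consonant) → -vi → *upivufvi*.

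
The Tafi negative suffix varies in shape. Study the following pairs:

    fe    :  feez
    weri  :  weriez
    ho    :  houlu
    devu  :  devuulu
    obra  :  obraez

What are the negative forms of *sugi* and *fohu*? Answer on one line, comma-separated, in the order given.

The alternation tracks the last vowel of the stem — -ulu when the last vowel of the stem is a rounded vowel (*ho*, *devu*); -ez when the last vowel of the stem is an unrounded vowel (*fe*, *weri*, *obra*).
*sugi*: last vowel = /i/, an unrounded vowel → -ez → *sugiez*.
Since the last vowel of *fohu* is /u/ (a rounded vowel), it takes -ulu, giving *fohuulu*.

sugiez, fohuulu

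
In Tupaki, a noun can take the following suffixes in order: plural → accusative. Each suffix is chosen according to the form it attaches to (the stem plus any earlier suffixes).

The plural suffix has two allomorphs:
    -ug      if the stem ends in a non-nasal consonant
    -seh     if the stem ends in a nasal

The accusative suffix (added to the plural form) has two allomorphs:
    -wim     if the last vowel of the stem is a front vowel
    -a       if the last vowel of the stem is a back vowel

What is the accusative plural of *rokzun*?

rokzunsehwim

Since the final consonant of *rokzun* is /n/ (a nasal), it takes -seh, giving *rokzunseh*.
Since the last vowel of the plural form *rokzunseh* is /e/ (a front vowel), it takes -wim, giving *rokzunsehwim*.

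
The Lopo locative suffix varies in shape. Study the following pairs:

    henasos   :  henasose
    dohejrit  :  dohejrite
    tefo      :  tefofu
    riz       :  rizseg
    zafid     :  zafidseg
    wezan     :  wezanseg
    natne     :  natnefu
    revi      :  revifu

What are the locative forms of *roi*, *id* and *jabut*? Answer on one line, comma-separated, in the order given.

The suffix is conditioned by the final sound: -e when the stem ends in a voiceless consonant (*henasos*, *dohejrit*); -seg when the stem ends in a voiced consonant (*riz*, *zafid*, *wezan*); -fu when the stem ends in a vowel (*tefo*, *natne*, *revi*).
Since the final sound of *roi* is /i/ (a vowel), it takes -fu, giving *roifu*.
*id*: final sound = /d/, a voiced consonant → -seg → *idseg*.
Since the final sound of *jabut* is /t/ (a voiceless consonant), it takes -e, giving *jabute*.

roifu, idseg, jabute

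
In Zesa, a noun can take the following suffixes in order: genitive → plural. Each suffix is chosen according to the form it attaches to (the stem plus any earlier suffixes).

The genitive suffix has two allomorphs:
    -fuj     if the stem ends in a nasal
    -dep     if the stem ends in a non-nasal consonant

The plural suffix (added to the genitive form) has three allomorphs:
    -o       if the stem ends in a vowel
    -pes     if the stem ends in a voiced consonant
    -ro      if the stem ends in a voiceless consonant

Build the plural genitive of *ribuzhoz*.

*ribuzhoz* — final consonant /z/ (non-nasal) → -dep → *ribuzhozdep*.
The genitive form *ribuzhozdep*: final sound = /p/, a voiceless consonant → -ro → *ribuzhozdepro*.

ribuzhozdepro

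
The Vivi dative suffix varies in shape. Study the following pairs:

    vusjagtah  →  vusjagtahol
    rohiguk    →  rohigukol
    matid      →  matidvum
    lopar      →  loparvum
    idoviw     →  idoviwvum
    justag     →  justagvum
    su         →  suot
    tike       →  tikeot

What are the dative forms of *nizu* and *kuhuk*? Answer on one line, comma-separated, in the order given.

The alternation tracks the final sound of the stem — -ol when the stem ends in a voiceless consonant (*vusjagtah*, *rohiguk*); -vum when the stem ends in a voiced consonant (*matid*, *lopar*, *idoviw*, *justag*); -ot when the stem ends in a vowel (*su*, *tike*).
*nizu* — final sound /u/ (a vowel) → -ot → *nizuot*.
*kuhuk* — final sound /k/ (a voiceless consonant) → -ol → *kuhukol*.

nizuot, kuhukol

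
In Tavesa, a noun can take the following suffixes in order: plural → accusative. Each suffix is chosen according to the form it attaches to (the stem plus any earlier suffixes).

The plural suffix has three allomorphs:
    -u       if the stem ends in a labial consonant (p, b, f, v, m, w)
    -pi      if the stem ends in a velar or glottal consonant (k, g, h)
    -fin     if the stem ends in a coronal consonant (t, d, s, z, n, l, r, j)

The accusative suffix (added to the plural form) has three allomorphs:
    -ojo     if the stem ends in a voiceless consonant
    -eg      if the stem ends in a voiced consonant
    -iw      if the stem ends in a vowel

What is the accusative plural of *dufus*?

Since the final consonant of *dufus* is /s/ (coronal), it takes -fin, giving *dufusfin*.
The final sound of the plural form *dufusfin* is /n/, which is a voiced consonant, so the accusative suffix is -eg, giving *dufusfineg*.

dufusfineg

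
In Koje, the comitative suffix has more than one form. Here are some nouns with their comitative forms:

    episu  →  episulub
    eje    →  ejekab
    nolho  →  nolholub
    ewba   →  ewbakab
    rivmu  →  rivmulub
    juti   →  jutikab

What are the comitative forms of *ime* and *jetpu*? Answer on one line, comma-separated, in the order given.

imekab, jetpulub

The alternation tracks the last vowel of the stem — -lub when the last vowel of the stem is a rounded vowel (*episu*, *nolho*, *rivmu*); -kab when the last vowel of the stem is an unrounded vowel (*eje*, *ewba*, *juti*).
The last vowel of *ime* is /e/, which is an unrounded vowel, so the suffix is -kab, giving *imekab*.
Since the last vowel of *jetpu* is /u/ (a rounded vowel), it takes -lub, giving *jetpulub*.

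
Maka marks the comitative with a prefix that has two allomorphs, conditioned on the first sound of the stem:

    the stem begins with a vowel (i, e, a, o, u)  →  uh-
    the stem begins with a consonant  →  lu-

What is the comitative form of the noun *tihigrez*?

*tihigrez* — first sound /t/ (a consonant) → lu- → *lutihigrez*.

lutihigrez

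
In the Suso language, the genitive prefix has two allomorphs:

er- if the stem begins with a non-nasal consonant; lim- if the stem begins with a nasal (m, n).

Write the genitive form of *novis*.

Since the first consonant of *novis* is /n/ (a nasal), it takes lim-, giving *limnovis*.

limnovis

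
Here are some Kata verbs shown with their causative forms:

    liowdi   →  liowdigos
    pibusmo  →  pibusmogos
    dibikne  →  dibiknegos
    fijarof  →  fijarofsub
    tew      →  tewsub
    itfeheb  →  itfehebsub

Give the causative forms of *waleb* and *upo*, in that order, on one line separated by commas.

walebsub, upogos

The alternation tracks the final sound of the stem — -sub when the stem ends in a consonant (*fijarof*, *tew*, *itfeheb*); -gos when the stem ends in a vowel (*liowdi*, *pibusmo*, *dibikne*).
*waleb*: final sound = /b/, a consonant → -sub → *walebsub*.
Since the final sound of *upo* is /o/ (a vowel), it takes -gos, giving *upogos*.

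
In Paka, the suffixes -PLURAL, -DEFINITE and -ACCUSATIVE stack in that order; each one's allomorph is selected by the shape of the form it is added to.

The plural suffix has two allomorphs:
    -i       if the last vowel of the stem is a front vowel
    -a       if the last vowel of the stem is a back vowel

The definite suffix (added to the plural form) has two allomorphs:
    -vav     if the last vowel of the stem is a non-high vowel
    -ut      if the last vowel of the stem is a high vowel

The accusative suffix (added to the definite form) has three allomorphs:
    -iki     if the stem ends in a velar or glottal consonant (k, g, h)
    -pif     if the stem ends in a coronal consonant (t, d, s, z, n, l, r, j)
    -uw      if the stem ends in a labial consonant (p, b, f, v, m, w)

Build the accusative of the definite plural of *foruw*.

*foruw*: last vowel = /u/, a back vowel → -a → *foruwa*.
The plural form *foruwa*: last vowel = /a/, a non-high vowel → -vav → *foruwavav*.
The final consonant of the definite form *foruwavav* is /v/, which is labial, so the accusative suffix is -uw, giving *foruwavavuw*.

foruwavavuw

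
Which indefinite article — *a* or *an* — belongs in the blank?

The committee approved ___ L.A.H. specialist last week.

an

The indefinite article is chosen by the initial *sound* of the following word, not its spelling.
The initialism *L.A.H.* is read letter by letter; the first letter, L, is pronounced /ɛl/, which begins with a vowel sound.
So the article is *an*: The committee approved an L.A.H. specialist last week.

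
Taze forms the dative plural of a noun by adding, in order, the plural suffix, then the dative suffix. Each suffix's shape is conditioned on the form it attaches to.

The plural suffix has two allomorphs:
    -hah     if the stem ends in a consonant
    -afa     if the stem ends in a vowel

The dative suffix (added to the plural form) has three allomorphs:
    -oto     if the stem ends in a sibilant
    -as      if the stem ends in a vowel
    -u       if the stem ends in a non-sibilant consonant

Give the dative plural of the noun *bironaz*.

bironazhahu

Since the final sound of *bironaz* is /z/ (a consonant), it takes -hah, giving *bironazhah*.
The final sound of the plural form *bironazhah* is /h/, which is a non-sibilant consonant, so the dative suffix is -u, giving *bironazhahu*.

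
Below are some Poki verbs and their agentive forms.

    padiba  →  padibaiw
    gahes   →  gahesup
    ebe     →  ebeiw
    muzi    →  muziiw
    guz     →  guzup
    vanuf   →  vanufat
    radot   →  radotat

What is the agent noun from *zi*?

ziiw

The alternation tracks the final sound of the stem — -up when the stem ends in a sibilant (*gahes*, *guz*); -at when the stem ends in a non-sibilant consonant (*vanuf*, *radot*); -iw when the stem ends in a vowel (*padiba*, *ebe*, *muzi*).
*zi* — final sound /i/ (a vowel) → -iw → *ziiw*.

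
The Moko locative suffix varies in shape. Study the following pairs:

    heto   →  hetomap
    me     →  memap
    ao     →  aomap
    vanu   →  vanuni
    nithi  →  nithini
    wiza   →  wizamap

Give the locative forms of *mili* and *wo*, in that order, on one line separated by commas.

The suffix is conditioned by the last vowel: -ni when the last vowel of the stem is a high vowel (*vanu*, *nithi*); -map when the last vowel of the stem is a non-high vowel (*heto*, *me*, *ao*, *wiza*).
*mili* — last vowel /i/ (a high vowel) → -ni → *milini*.
*wo*: last vowel = /o/, a non-high vowel → -map → *womap*.

milini, womap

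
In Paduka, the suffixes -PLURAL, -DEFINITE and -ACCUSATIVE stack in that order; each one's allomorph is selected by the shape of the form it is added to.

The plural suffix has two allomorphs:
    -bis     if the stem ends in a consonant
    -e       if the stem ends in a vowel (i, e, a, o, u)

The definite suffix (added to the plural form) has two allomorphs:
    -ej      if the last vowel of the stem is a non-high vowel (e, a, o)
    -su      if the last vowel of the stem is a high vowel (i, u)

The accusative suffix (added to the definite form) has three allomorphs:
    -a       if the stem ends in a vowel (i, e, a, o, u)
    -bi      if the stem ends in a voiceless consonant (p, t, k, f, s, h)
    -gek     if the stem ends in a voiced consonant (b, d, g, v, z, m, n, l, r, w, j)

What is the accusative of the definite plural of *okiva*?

The final sound of *okiva* is /a/, which is a vowel, so the plural suffix is -e, giving *okivae*.
The last vowel of the plural form *okivae* is /e/, which is a non-high vowel, so the definite suffix is -ej, giving *okivaeej*.
Since the final sound of the definite form *okivaeej* is /j/ (a voiced consonant), it takes -gek, giving *okivaeejgek*.

okivaeejgek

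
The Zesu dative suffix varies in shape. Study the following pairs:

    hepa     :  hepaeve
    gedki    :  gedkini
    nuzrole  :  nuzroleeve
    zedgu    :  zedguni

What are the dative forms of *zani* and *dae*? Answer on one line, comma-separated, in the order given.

Looking at the last vowel of each stem: -ni when the last vowel of the stem is a high vowel (*gedki*, *zedgu*); -eve when the last vowel of the stem is a non-high vowel (*hepa*, *nuzrole*).
The last vowel of *zani* is /i/, which is a high vowel, so the suffix is -ni, giving *zanini*.
*dae*: last vowel = /e/, a non-high vowel → -eve → *daeeve*.

zanini, daeeve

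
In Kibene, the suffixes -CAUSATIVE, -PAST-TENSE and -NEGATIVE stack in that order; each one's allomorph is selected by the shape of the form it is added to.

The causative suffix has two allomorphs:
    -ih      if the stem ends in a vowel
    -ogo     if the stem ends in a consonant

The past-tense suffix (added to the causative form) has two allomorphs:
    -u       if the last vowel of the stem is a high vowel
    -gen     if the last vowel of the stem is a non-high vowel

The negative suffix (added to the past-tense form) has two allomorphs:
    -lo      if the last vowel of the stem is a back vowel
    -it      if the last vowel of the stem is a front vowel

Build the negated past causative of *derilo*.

*derilo*: final sound = /o/, a vowel → -ih → *deriloih*.
The causative form *deriloih* — last vowel /i/ (a high vowel) → -u → *deriloihu*.
The past-tense form *deriloihu* — last vowel /u/ (a back vowel) → -lo → *deriloihulo*.

deriloihulo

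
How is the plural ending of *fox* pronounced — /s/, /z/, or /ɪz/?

The stem *fox* ends in a sibilant (/s, z, ʃ, ʒ, tʃ, dʒ/).
The plural suffix surfaces as /ɪz/ after sibilants, /s/ after other voiceless consonants, and /z/ after other voiced sounds.
So the plural -s on *fox* is pronounced /ɪz/.

/ɪz/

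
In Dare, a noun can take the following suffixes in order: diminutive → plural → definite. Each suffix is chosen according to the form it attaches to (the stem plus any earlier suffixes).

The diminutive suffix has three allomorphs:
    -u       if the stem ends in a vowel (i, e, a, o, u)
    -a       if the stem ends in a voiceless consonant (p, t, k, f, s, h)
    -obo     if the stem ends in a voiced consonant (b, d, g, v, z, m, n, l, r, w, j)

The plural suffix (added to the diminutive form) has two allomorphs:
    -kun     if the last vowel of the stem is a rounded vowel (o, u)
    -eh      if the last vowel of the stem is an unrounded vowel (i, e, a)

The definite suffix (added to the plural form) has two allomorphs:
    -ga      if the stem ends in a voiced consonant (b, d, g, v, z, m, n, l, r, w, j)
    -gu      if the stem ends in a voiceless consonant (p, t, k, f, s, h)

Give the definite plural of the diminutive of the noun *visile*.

*visile* — final sound /e/ (a vowel) → -u → *visileu*.
Since the last vowel of the diminutive form *visileu* is /u/ (a rounded vowel), it takes -kun, giving *visileukun*.
The final consonant of the plural form *visileukun* is /n/, which is voiced, so the definite suffix is -ga, giving *visileukunga*.

visileukunga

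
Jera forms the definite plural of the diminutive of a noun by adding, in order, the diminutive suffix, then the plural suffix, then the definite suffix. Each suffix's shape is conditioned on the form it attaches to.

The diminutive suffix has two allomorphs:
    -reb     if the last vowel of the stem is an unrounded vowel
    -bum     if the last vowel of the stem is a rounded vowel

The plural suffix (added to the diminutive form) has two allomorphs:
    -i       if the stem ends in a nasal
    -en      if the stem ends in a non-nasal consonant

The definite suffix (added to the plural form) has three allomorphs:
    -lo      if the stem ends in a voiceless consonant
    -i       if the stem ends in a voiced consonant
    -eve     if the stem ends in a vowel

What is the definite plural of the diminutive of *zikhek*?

zikhekrebeni

The last vowel of *zikhek* is /e/, which is an unrounded vowel, so the diminutive suffix is -reb, giving *zikhekreb*.
The final consonant of the diminutive form *zikhekreb* is /b/, which is non-nasal, so the plural suffix is -en, giving *zikhekreben*.
Since the final sound of the plural form *zikhekreben* is /n/ (a voiced consonant), it takes -i, giving *zikhekrebeni*.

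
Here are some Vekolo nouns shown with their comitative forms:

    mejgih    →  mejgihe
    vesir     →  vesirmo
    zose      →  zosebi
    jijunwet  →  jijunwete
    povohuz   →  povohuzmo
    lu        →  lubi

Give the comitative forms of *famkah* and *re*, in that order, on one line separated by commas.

famkahe, rebi

The pattern is voicing of the final sound: -e when the stem ends in a voiceless consonant (*mejgih*, *jijunwet*); -mo when the stem ends in a voiced consonant (*vesir*, *povohuz*); -bi when the stem ends in a vowel (*zose*, *lu*).
The final sound of *famkah* is /h/, which is a voiceless consonant, so the suffix is -e, giving *famkahe*.
Since the final sound of *re* is /e/ (a vowel), it takes -bi, giving *rebi*.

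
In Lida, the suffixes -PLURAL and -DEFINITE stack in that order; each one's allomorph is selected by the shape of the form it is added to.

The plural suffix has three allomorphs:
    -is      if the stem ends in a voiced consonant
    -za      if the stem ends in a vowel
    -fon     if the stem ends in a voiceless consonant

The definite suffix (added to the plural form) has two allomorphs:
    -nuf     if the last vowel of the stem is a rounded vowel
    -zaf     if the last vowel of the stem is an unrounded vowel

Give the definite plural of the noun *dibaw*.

*dibaw* — final sound /w/ (a voiced consonant) → -is → *dibawis*.
The plural form *dibawis* — last vowel /i/ (an unrounded vowel) → -zaf → *dibawiszaf*.

dibawiszaf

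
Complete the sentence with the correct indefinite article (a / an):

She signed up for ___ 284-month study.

The indefinite article is chosen by the initial *sound* of the following word, not its spelling.
The number *284* is spoken "two hundred …", beginning with /tuː/ — a consonant sound.
So the article is *a*: She signed up for a 284-month study.

a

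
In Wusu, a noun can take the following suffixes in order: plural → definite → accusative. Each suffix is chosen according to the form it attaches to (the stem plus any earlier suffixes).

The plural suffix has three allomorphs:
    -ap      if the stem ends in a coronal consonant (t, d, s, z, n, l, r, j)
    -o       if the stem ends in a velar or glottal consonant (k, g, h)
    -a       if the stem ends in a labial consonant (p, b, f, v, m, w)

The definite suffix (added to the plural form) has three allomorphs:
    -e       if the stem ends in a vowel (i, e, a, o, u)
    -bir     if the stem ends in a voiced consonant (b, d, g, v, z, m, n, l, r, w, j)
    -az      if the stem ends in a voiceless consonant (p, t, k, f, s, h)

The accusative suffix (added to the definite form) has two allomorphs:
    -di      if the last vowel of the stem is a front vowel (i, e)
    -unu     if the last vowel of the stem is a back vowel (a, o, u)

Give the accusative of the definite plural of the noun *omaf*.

omafaedi

*omaf*: final consonant = /f/, labial → -a → *omafa*.
The final sound of the plural form *omafa* is /a/, which is a vowel, so the definite suffix is -e, giving *omafae*.
Since the last vowel of the definite form *omafae* is /e/ (a front vowel), it takes -di, giving *omafaedi*.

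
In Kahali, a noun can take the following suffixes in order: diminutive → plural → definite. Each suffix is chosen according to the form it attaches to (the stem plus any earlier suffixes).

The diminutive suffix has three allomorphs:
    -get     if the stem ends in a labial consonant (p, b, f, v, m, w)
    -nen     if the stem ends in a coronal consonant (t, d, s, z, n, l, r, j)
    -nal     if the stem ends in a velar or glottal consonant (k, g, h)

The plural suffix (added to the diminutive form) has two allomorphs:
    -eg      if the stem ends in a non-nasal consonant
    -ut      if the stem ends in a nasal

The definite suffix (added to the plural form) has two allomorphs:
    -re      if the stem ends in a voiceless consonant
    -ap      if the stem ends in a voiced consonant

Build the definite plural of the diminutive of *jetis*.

Since the final consonant of *jetis* is /s/ (coronal), it takes -nen, giving *jetisnen*.
The diminutive form *jetisnen*: final consonant = /n/, a nasal → -ut → *jetisnenut*.
Since the final consonant of the plural form *jetisnenut* is /t/ (voiceless), it takes -re, giving *jetisnenutre*.

jetisnenutre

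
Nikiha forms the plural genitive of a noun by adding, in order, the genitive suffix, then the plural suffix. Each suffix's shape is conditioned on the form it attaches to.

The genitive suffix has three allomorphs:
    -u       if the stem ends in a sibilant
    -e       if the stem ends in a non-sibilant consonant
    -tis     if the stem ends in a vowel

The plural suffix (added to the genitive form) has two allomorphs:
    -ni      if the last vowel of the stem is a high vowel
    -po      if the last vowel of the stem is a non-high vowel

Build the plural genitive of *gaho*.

gahotisni

The final sound of *gaho* is /o/, which is a vowel, so the genitive suffix is -tis, giving *gahotis*.
Since the last vowel of the genitive form *gahotis* is /i/ (a high vowel), it takes -ni, giving *gahotisni*.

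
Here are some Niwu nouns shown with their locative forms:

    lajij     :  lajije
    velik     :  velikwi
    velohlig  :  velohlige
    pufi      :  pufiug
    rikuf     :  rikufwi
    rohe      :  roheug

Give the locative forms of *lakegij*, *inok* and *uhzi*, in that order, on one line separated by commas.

lakegije, inokwi, uhziug

The suffix is conditioned by the final sound: -wi when the stem ends in a voiceless consonant (*velik*, *rikuf*); -e when the stem ends in a voiced consonant (*lajij*, *velohlig*); -ug when the stem ends in a vowel (*pufi*, *rohe*).
*lakegij* — final sound /j/ (a voiced consonant) → -e → *lakegije*.
The final sound of *inok* is /k/, which is a voiceless consonant, so the suffix is -wi, giving *inokwi*.
The final sound of *uhzi* is /i/, which is a vowel, so the suffix is -ug, giving *uhziug*.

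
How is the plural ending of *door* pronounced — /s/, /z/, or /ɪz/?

The stem *door* ends in a voiced non-sibilant sound.
The plural suffix surfaces as /ɪz/ after sibilants, /s/ after other voiceless consonants, and /z/ after other voiced sounds.
So the plural -s on *door* is pronounced /z/.

/z/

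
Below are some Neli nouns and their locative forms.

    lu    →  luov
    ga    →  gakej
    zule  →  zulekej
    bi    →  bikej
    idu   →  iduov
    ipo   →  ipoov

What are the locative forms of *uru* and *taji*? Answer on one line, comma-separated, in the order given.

The alternation tracks the last vowel of the stem — -ov when the last vowel of the stem is a rounded vowel (*lu*, *idu*, *ipo*); -kej when the last vowel of the stem is an unrounded vowel (*ga*, *zule*, *bi*).
Since the last vowel of *uru* is /u/ (a rounded vowel), it takes -ov, giving *uruov*.
The last vowel of *taji* is /i/, which is an unrounded vowel, so the suffix is -kej, giving *tajikej*.

uruov, tajikej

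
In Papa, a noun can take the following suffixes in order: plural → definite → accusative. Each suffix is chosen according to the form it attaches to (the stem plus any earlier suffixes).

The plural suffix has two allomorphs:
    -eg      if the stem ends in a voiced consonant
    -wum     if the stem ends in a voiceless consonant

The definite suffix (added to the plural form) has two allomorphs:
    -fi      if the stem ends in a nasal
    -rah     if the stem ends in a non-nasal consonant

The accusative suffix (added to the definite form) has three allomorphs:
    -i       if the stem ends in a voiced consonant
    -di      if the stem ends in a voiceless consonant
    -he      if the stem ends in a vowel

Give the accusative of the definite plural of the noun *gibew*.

gibewegrahdi

Since the final consonant of *gibew* is /w/ (voiced), it takes -eg, giving *gibeweg*.
The plural form *gibeweg* — final consonant /g/ (non-nasal) → -rah → *gibewegrah*.
The definite form *gibewegrah*: final sound = /h/, a voiceless consonant → -di → *gibewegrahdi*.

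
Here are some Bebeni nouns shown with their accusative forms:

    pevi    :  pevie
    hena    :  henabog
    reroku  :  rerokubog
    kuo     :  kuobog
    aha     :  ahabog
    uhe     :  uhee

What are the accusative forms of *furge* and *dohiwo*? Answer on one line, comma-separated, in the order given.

The pattern is front/back vowel harmony: -e when the last vowel of the stem is a front vowel (*pevi*, *uhe*); -bog when the last vowel of the stem is a back vowel (*hena*, *reroku*, *kuo*, *aha*).
Since the last vowel of *furge* is /e/ (a front vowel), it takes -e, giving *furgee*.
Since the last vowel of *dohiwo* is /o/ (a back vowel), it takes -bog, giving *dohiwobog*.

furgee, dohiwobog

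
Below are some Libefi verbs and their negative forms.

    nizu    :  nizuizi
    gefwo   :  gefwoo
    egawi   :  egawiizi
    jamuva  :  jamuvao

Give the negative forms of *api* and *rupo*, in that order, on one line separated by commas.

apiizi, rupoo

The pattern is height harmony: -izi when the last vowel of the stem is a high vowel (*nizu*, *egawi*); -o when the last vowel of the stem is a non-high vowel (*gefwo*, *jamuva*).
*api* — last vowel /i/ (a high vowel) → -izi → *apiizi*.
The last vowel of *rupo* is /o/, which is a non-high vowel, so the suffix is -o, giving *rupoo*.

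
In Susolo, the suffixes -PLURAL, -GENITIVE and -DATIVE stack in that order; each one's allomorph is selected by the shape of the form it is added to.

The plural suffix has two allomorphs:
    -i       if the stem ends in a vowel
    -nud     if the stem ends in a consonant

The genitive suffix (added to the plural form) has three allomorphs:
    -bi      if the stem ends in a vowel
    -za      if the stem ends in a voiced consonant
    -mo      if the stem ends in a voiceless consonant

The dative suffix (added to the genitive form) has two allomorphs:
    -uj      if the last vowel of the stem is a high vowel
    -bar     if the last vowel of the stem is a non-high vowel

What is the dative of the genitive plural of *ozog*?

ozognudzabar

The final sound of *ozog* is /g/, which is a consonant, so the plural suffix is -nud, giving *ozognud*.
Since the final sound of the plural form *ozognud* is /d/ (a voiced consonant), it takes -za, giving *ozognudza*.
The genitive form *ozognudza*: last vowel = /a/, a non-high vowel → -bar → *ozognudzabar*.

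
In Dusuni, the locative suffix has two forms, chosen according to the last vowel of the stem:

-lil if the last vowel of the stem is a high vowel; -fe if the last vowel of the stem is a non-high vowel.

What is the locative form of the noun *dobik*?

*dobik* — last vowel /i/ (a high vowel) → -lil → *dobiklil*.

dobiklil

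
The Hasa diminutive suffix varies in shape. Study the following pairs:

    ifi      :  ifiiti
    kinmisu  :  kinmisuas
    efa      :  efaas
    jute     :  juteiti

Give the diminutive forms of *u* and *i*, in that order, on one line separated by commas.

The pattern is front/back vowel harmony: -iti when the last vowel of the stem is a front vowel (*ifi*, *jute*); -as when the last vowel of the stem is a back vowel (*kinmisu*, *efa*).
*u*: last vowel = /u/, a back vowel → -as → *uas*.
Since the last vowel of *i* is /i/ (a front vowel), it takes -iti, giving *iiti*.

uas, iiti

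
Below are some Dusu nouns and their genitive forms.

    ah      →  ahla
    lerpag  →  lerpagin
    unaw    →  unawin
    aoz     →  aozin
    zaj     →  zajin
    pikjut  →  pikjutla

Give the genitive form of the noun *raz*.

The alternation tracks the final consonant of the stem — -la when the stem ends in a voiceless consonant (*ah*, *pikjut*); -in when the stem ends in a voiced consonant (*lerpag*, *unaw*, *aoz*, *zaj*).
*raz* — final consonant /z/ (voiced) → -in → *razin*.

razin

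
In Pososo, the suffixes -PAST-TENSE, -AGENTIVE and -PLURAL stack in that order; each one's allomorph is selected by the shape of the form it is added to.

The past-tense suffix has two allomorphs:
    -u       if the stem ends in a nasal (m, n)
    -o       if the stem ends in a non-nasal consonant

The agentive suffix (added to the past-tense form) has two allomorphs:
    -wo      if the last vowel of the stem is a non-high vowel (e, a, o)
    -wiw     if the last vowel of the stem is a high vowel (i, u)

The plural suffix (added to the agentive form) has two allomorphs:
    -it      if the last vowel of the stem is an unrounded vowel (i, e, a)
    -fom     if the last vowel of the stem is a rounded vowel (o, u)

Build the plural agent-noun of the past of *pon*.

*pon* — final consonant /n/ (a nasal) → -u → *ponu*.
Since the last vowel of the past-tense form *ponu* is /u/ (a high vowel), it takes -wiw, giving *ponuwiw*.
The last vowel of the agentive form *ponuwiw* is /i/, which is an unrounded vowel, so the plural suffix is -it, giving *ponuwiwit*.

ponuwiwit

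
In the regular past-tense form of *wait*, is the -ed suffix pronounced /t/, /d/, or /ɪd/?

The stem *wait* ends in /t/ or /d/.
The -ed suffix is realized as /ɪd/ after /t, d/; as /t/ after other voiceless consonants; and as /d/ after other voiced sounds.
So -ed on *wait* is pronounced /ɪd/.

/ɪd/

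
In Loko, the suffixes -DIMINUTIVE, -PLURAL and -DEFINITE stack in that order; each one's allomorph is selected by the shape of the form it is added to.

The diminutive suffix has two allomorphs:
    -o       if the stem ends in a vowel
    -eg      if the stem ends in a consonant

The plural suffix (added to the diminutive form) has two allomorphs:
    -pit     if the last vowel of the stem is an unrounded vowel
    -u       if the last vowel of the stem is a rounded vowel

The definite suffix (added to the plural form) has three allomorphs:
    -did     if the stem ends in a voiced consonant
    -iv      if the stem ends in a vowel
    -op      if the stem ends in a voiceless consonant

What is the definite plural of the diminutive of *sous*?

The final sound of *sous* is /s/, which is a consonant, so the diminutive suffix is -eg, giving *souseg*.
The last vowel of the diminutive form *souseg* is /e/, which is an unrounded vowel, so the plural suffix is -pit, giving *sousegpit*.
The plural form *sousegpit*: final sound = /t/, a voiceless consonant → -op → *sousegpitop*.

sousegpitop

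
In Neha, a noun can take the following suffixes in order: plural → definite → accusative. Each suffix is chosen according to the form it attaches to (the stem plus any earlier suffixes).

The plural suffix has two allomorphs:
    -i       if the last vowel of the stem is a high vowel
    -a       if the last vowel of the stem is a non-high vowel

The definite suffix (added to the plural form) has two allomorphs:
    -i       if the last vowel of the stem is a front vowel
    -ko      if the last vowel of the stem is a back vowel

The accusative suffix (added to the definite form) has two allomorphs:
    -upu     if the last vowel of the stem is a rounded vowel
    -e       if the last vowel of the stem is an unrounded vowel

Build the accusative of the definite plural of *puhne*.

Since the last vowel of *puhne* is /e/ (a non-high vowel), it takes -a, giving *puhnea*.
Since the last vowel of the plural form *puhnea* is /a/ (a back vowel), it takes -ko, giving *puhneako*.
The definite form *puhneako*: last vowel = /o/, a rounded vowel → -upu → *puhneakoupu*.

puhneakoupu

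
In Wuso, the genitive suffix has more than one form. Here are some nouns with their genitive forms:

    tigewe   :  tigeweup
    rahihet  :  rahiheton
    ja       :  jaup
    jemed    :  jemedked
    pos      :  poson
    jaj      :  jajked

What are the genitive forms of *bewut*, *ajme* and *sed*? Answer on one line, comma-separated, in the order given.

bewuton, ajmeup, sedked

The suffix is conditioned by the final sound: -on when the stem ends in a voiceless consonant (*rahihet*, *pos*); -ked when the stem ends in a voiced consonant (*jemed*, *jaj*); -up when the stem ends in a vowel (*tigewe*, *ja*).
The final sound of *bewut* is /t/, which is a voiceless consonant, so the suffix is -on, giving *bewuton*.
The final sound of *ajme* is /e/, which is a vowel, so the suffix is -up, giving *ajmeup*.
The final sound of *sed* is /d/, which is a voiced consonant, so the suffix is -ked, giving *sedked*.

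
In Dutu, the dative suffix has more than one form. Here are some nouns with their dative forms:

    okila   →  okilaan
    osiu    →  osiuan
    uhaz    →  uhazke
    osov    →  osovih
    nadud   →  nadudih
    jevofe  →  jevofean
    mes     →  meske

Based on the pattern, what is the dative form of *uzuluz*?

uzuluzke

The alternation tracks the final sound of the stem — -ke when the stem ends in a sibilant (*uhaz*, *mes*); -ih when the stem ends in a non-sibilant consonant (*osov*, *nadud*); -an when the stem ends in a vowel (*okila*, *osiu*, *jevofe*).
*uzuluz* — final sound /z/ (a sibilant) → -ke → *uzuluzke*.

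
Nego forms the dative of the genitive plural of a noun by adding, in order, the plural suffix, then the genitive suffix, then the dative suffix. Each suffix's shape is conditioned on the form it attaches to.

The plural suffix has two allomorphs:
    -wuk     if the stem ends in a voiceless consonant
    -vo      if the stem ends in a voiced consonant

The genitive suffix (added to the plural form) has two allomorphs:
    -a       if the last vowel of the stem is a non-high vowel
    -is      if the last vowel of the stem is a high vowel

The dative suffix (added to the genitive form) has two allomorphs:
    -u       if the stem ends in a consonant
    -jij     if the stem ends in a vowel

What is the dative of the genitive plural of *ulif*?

ulifwukisu

The final consonant of *ulif* is /f/, which is voiceless, so the plural suffix is -wuk, giving *ulifwuk*.
The plural form *ulifwuk*: last vowel = /u/, a high vowel → -is → *ulifwukis*.
The genitive form *ulifwukis* — final sound /s/ (a consonant) → -u → *ulifwukisu*.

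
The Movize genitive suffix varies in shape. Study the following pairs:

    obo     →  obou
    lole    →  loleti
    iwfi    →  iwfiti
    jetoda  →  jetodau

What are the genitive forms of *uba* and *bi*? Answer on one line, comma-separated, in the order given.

ubau, biti

Looking at the last vowel of each stem: -ti when the last vowel of the stem is a front vowel (*lole*, *iwfi*); -u when the last vowel of the stem is a back vowel (*obo*, *jetoda*).
Since the last vowel of *uba* is /a/ (a back vowel), it takes -u, giving *ubau*.
The last vowel of *bi* is /i/, which is a front vowel, so the suffix is -ti, giving *biti*.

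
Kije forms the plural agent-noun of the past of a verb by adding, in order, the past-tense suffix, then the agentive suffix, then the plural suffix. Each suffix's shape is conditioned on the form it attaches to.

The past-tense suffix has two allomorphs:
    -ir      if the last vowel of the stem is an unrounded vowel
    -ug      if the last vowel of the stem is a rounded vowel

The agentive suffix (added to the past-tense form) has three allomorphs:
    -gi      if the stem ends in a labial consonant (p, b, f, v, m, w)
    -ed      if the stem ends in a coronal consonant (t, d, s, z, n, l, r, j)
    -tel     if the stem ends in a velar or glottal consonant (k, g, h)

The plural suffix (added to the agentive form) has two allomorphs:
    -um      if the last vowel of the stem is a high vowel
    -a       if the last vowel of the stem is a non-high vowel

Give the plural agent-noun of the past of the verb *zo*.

zougtela

Since the last vowel of *zo* is /o/ (a rounded vowel), it takes -ug, giving *zoug*.
The past-tense form *zoug*: final consonant = /g/, velar/glottal → -tel → *zougtel*.
The last vowel of the agentive form *zougtel* is /e/, which is a non-high vowel, so the plural suffix is -a, giving *zougtela*.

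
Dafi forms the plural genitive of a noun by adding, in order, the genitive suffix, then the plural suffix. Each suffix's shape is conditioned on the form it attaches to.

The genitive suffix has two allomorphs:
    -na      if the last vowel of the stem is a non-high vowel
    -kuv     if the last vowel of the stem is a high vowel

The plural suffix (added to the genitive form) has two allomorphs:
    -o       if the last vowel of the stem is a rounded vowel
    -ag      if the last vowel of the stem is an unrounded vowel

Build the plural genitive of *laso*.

Since the last vowel of *laso* is /o/ (a non-high vowel), it takes -na, giving *lasona*.
The genitive form *lasona*: last vowel = /a/, an unrounded vowel → -ag → *lasonaag*.

lasonaag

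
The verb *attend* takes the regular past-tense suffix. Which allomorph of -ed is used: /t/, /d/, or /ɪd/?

The stem *attend* ends in /t/ or /d/.
The -ed suffix is realized as /ɪd/ after /t, d/; as /t/ after other voiceless consonants; and as /d/ after other voiced sounds.
So -ed on *attend* is pronounced /ɪd/.

/ɪd/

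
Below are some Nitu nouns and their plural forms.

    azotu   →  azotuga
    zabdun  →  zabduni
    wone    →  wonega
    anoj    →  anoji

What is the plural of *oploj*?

oploji

Looking at the final sound of each stem: -i when the stem ends in a consonant (*zabdun*, *anoj*); -ga when the stem ends in a vowel (*azotu*, *wone*).
*oploj* — final sound /j/ (a consonant) → -i → *oploji*.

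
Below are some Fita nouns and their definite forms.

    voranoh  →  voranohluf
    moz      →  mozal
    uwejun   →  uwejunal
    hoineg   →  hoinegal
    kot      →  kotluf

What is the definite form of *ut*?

Looking at the final consonant of each stem: -luf when the stem ends in a voiceless consonant (*voranoh*, *kot*); -al when the stem ends in a voiced consonant (*moz*, *uwejun*, *hoineg*).
*ut*: final consonant = /t/, voiceless → -luf → *utluf*.

utluf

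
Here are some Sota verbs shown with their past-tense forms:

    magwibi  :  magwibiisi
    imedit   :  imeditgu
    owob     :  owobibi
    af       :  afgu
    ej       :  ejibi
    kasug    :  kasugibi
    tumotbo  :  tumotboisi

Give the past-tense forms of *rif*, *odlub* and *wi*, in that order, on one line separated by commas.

rifgu, odlubibi, wiisi

Looking at the final sound of each stem: -gu when the stem ends in a voiceless consonant (*imedit*, *af*); -ibi when the stem ends in a voiced consonant (*owob*, *ej*, *kasug*); -isi when the stem ends in a vowel (*magwibi*, *tumotbo*).
Since the final sound of *rif* is /f/ (a voiceless consonant), it takes -gu, giving *rifgu*.
*odlub*: final sound = /b/, a voiced consonant → -ibi → *odlubibi*.
The final sound of *wi* is /i/, which is a vowel, so the suffix is -isi, giving *wiisi*.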